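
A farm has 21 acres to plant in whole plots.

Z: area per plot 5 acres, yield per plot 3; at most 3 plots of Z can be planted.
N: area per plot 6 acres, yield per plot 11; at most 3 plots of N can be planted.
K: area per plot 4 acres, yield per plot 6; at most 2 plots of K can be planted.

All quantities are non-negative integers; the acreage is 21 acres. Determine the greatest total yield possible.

34

N has the best ratio (11/6); taking only N gives at most 3×11 = 33 (stopped by the area limit).
Mixing does better — 2×N and 2×K: area 20 ≤ 21, yield 2·11 + 2·6 = 34.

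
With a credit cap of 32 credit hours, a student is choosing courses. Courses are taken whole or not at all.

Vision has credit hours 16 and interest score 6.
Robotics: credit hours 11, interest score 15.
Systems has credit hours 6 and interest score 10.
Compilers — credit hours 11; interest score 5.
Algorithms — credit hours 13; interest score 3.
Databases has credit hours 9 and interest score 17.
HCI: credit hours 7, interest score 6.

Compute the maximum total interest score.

Allowing fractional choices, the relaxed optimum would be about 47.1, but courses are indivisible.
Robotics + Databases + HCI: credit hours 11 + 9 + 7 = 27 ≤ 32, interest score 15 + 17 + 6 = 38.
Robotics + Systems + Databases: credit hours 11 + 6 + 9 = 26 ≤ 32, interest score 15 + 10 + 17 = 42.
Best is Robotics, Systems, and Databases with total interest score 42.

42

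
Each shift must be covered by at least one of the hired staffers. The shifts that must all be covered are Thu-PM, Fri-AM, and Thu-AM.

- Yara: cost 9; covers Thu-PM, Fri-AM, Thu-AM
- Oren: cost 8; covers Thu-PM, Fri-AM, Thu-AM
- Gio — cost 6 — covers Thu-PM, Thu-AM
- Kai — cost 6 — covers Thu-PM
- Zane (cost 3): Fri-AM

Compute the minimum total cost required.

This is a weighted set-cover instance.
Oren alone covers Thu-PM, Fri-AM, Thu-AM — every shift.
Total cost: 8.

8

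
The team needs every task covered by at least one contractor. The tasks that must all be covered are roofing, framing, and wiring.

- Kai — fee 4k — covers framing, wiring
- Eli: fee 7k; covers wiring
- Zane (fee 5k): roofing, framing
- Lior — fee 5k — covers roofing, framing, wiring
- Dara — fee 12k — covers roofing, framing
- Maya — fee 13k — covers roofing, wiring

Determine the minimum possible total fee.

5

Lior alone covers roofing, framing, wiring — every task.
Total fee: 5.
No cover costs less than 5.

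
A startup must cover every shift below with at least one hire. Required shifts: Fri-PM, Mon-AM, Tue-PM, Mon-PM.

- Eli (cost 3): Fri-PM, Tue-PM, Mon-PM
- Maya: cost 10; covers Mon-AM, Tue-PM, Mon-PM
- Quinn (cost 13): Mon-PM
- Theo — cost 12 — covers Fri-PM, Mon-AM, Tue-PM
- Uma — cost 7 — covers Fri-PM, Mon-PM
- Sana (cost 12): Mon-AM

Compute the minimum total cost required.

Choose Eli and Maya: together they cover Fri-PM, Mon-AM, Tue-PM, Mon-PM — every shift.
Total cost: 3 + 10 = 13.
No cover costs less than 13.

13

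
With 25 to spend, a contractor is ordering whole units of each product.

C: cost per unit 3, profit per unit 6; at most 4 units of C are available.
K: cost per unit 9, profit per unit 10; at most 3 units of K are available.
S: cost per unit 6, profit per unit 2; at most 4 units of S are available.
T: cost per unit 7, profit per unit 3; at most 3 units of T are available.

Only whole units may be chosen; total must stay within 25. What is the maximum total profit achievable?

This is a bounded integer knapsack.
4×C and 1×K: cost 21 ≤ 25, profit 4·6 + 1·10 = 34.
2×C and 2×K: cost 24 ≤ 25, profit 2·6 + 2·10 = 32.
Best is 34.

34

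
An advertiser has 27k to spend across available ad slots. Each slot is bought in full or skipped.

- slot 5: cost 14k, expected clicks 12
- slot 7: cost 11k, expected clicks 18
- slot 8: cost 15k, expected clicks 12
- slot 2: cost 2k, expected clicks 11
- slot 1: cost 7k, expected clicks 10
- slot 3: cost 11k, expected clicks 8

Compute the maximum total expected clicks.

41

Treat it as a binary knapsack problem.
Take slot 5, slot 7, and slot 2: cost 14 + 11 + 2 = 27 ≤ 27, expected clicks 12 + 18 + 11 = 41.
No other feasible combination does better.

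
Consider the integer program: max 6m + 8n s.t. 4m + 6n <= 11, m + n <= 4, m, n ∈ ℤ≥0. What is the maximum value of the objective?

(m,n)=(1,1): 4·1+6·1=10≤11, 1·1+1·1=2≤4, objective 14.
(m,n)=(2,0): 4·2+6·0=8≤11, 1·2+1·0=2≤4, objective 12.
(m,n)=(0,1): 4·0+6·1=6≤11, 1·0+1·1=1≤4, objective 8.
(m,n)=(1,0): 4·1+6·0=4≤11, 1·1+1·0=1≤4, objective 6.
No feasible integer point exceeds 14.

14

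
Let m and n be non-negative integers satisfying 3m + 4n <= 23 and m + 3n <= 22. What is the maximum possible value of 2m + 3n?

17

The continuous relaxation peaks at (0, 5.75) with value 17.25; rounding to a feasible lattice point costs some objective.
(m,n)=(1,5): 3·1+4·5=23≤23, 1·1+3·5=16≤22, objective 17.
(m,n)=(2,4): 3·2+4·4=22≤23, 1·2+3·4=14≤22, objective 16.
(m,n)=(0,5): 3·0+4·5=20≤23, 1·0+3·5=15≤22, objective 15.
(m,n)=(1,4): 3·1+4·4=19≤23, 1·1+3·4=13≤22, objective 14.
Maximum is 17 at (m,n)=(1,5).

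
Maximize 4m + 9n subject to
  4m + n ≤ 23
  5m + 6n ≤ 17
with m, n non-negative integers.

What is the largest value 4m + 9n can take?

22

Relaxing integrality, the LP optimum is 25.50 at (m,n) = (0, 2.83), which is not an integer point.
(m,n)=(1,2): 4·1+1·2=6≤23, 5·1+6·2=17≤17, objective 22.
(m,n)=(0,2): 4·0+1·2=2≤23, 5·0+6·2=12≤17, objective 18.
Maximum is 22 at (m,n)=(1,2).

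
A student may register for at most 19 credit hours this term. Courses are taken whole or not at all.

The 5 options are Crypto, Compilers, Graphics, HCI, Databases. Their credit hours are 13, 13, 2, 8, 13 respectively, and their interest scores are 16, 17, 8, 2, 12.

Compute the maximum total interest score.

25

Treat it as a binary knapsack problem.
Take Compilers and Graphics: credit hours 13 + 2 = 15 ≤ 19, interest score 17 + 8 = 25.
No other feasible combination does better.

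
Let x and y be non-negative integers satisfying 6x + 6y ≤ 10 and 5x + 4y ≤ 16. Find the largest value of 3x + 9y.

9

Relaxing integrality, the LP optimum is 15.00 at (x,y) = (0, 1.67), which is not an integer point.
(x,y)=(0,1): 6·0+6·1=6≤10, 5·0+4·1=4≤16, objective 9.
(x,y)=(1,0): 6·1+6·0=6≤10, 5·1+4·0=5≤16, objective 3.
(x,y)=(0,0): 6·0+6·0=0≤10, 5·0+4·0=0≤16, objective 0.
No feasible integer point exceeds 9.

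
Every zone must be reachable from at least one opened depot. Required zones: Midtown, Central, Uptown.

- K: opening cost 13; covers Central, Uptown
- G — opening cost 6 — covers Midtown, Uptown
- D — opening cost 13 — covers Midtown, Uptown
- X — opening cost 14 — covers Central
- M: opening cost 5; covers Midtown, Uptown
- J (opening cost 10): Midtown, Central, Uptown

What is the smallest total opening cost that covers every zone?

J alone covers Midtown, Central, Uptown — every zone.
Total opening cost: 10.

10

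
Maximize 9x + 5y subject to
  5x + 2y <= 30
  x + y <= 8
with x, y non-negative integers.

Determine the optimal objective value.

The continuous relaxation peaks at (4.67, 3.33) with value 58.67; rounding to a feasible lattice point costs some objective.
(x,y)=(4,4): 5·4+2·4=28≤30, 1·4+1·4=8≤8, objective 56.
(x,y)=(5,2): 5·5+2·2=29≤30, 1·5+1·2=7≤8, objective 55.
(x,y)=(3,5): 5·3+2·5=25≤30, 1·3+1·5=8≤8, objective 52.
The best lattice point is (4,4), giving 56.

56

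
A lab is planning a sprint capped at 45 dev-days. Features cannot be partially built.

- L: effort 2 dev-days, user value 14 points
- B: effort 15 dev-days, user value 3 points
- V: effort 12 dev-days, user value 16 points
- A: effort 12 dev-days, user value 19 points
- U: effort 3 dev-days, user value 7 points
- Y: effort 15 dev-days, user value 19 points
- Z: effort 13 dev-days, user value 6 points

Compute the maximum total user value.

L + V + A + Y: effort 2 + 12 + 12 + 15 = 41 ≤ 45, user value 14 + 16 + 19 + 19 = 68.
L + V + A + U + Y: effort 2 + 12 + 12 + 3 + 15 = 44 ≤ 45, user value 14 + 16 + 19 + 7 + 19 = 75.
L + A + U + Y + Z: effort 2 + 12 + 3 + 15 + 13 = 45 ≤ 45, user value 14 + 19 + 7 + 19 + 6 = 65.
Best is L, V, A, U, and Y with total user value 75.

75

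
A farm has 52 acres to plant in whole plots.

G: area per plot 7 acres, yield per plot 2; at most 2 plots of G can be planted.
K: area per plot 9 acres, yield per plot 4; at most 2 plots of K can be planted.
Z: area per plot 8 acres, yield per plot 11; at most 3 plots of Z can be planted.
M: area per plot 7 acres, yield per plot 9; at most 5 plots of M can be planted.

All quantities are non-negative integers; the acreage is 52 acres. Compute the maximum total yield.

69

This is a bounded integer knapsack.
Z has the best ratio (11/8); taking only Z gives at most 3×11 = 33 (stopped by the supply cap of 3).
Mixing does better — 3×Z and 4×M: area 52 ≤ 52, yield 3·11 + 4·9 = 69.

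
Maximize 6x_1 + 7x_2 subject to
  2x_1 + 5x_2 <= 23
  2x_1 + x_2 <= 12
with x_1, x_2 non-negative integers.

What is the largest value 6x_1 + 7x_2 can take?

The continuous relaxation peaks at (4.62, 2.75) with value 47.00; rounding to a feasible lattice point costs some objective.
(x_1,x_2)=(4,3): 2·4+5·3=23≤23, 2·4+1·3=11≤12, objective 45.
(x_1,x_2)=(5,2): 2·5+5·2=20≤23, 2·5+1·2=12≤12, objective 44.
(x_1,x_2)=(3,3): 2·3+5·3=21≤23, 2·3+1·3=9≤12, objective 39.
Maximum is 45 at (x_1,x_2)=(4,3).

45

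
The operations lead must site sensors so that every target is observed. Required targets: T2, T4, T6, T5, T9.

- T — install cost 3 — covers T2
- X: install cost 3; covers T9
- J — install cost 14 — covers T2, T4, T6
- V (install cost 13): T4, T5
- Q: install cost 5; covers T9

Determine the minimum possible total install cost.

30

Choose X, J, and V: together they cover T2, T4, T6, T5, T9 — every target.
Total install cost: 3 + 14 + 13 = 30.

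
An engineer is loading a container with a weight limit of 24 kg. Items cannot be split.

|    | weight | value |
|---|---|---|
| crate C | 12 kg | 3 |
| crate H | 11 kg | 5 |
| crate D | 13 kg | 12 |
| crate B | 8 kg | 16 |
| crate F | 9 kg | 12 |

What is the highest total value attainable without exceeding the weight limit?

Take crate B and crate F: weight 8 + 9 = 17 ≤ 24, value 16 + 12 = 28.
No feasible combination exceeds this.

28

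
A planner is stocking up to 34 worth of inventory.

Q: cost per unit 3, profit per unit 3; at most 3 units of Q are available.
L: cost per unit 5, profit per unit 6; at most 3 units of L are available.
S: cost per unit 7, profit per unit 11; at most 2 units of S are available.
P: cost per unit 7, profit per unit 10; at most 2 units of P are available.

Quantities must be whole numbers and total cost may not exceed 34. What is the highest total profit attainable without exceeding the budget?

48

S has the best ratio (11/7); taking only S gives at most 2×11 = 22 (stopped by the supply cap of 2).
Mixing does better — 1×L, 2×S, and 2×P: cost 33 ≤ 34, profit 1·6 + 2·11 + 2·10 = 48.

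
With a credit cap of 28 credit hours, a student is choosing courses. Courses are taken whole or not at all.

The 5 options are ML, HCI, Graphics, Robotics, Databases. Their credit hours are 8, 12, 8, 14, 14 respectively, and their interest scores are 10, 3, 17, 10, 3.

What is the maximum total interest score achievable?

30

Allowing fractional choices, the relaxed optimum would be about 35.6, but courses are indivisible.
ML + HCI + Graphics: credit hours 8 + 12 + 8 = 28 ≤ 28, interest score 10 + 3 + 17 = 30.
ML + Graphics: credit hours 8 + 8 = 16 ≤ 28, interest score 10 + 17 = 27.
Best is ML, HCI, and Graphics with total interest score 30.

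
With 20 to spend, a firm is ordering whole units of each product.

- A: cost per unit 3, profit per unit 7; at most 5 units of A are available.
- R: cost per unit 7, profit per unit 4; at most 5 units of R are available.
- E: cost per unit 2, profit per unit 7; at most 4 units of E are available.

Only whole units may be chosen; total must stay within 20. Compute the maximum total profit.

3×A and 4×E: cost 17 ≤ 20, profit 3·7 + 4·7 = 49.
4×A and 4×E: cost 20 ≤ 20, profit 4·7 + 4·7 = 56.
Best is 56.

56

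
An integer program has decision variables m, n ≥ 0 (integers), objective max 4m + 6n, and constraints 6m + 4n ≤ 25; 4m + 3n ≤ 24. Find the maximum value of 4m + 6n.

36

Relaxing integrality, the LP optimum is 37.50 at (m,n) = (0, 6.25), which is not an integer point.
(m,n)=(0,6): 6·0+4·6=24≤25, 4·0+3·6=18≤24, objective 36.
(m,n)=(0,5): 6·0+4·5=20≤25, 4·0+3·5=15≤24, objective 30.
The best lattice point is (0,6), giving 36.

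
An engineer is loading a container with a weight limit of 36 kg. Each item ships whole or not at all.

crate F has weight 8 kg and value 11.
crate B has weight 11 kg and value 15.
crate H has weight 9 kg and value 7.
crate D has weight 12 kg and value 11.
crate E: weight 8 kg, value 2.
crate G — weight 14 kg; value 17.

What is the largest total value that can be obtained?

crate F + crate B + crate G: weight 8 + 11 + 14 = 33 ≤ 36, value 11 + 15 + 17 = 43.
crate F + crate D + crate G: weight 8 + 12 + 14 = 34 ≤ 36, value 11 + 11 + 17 = 39.
crate B + crate H + crate G: weight 11 + 9 + 14 = 34 ≤ 36, value 15 + 7 + 17 = 39.
Best is crate F, crate B, and crate G with total value 43.

43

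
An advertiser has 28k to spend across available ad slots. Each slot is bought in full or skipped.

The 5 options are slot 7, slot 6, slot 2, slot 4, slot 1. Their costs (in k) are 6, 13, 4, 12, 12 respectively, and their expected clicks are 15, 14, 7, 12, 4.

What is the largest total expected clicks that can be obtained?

Allowing fractional choices, the relaxed optimum would be about 41.0, but ad slots are indivisible.
slot 7 + slot 2 + slot 4: cost 6 + 4 + 12 = 22 ≤ 28, expected clicks 15 + 7 + 12 = 34.
slot 7 + slot 6 + slot 2: cost 6 + 13 + 4 = 23 ≤ 28, expected clicks 15 + 14 + 7 = 36.
slot 7 + slot 6: cost 6 + 13 = 19 ≤ 28, expected clicks 15 + 14 = 29.
Best is slot 7, slot 6, and slot 2 with total expected clicks 36.

36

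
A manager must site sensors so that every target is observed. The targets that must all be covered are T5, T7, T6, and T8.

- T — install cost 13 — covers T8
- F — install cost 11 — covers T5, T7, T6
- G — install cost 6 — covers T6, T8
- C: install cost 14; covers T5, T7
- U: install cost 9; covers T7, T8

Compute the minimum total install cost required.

Choose F and G: together they cover T5, T7, T6, T8 — every target.
Total install cost: 11 + 6 = 17.
No cover costs less than 17.

17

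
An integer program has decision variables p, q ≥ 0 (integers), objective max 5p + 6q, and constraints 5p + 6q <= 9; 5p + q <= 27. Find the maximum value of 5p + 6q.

6

The continuous relaxation peaks at (1.8, 0) with value 9.00; rounding to a feasible lattice point costs some objective.
(p,q)=(0,1): 5·0+6·1=6≤9, 5·0+1·1=1≤27, objective 6.
(p,q)=(1,0): 5·1+6·0=5≤9, 5·1+1·0=5≤27, objective 5.
(p,q)=(0,0): 5·0+6·0=0≤9, 5·0+1·0=0≤27, objective 0.
Maximum is 6 at (p,q)=(0,1).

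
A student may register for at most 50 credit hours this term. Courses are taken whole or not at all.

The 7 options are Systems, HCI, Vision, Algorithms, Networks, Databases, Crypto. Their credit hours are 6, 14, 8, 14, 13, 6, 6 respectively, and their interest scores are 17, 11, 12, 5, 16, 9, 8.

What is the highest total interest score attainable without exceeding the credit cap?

65

This is a 0-1 knapsack instance.
Allowing fractional choices, the relaxed optimum would be about 70.6, but courses are indivisible.
Systems + HCI + Vision + Networks + Crypto: credit hours 6 + 14 + 8 + 13 + 6 = 47 ≤ 50, interest score 17 + 11 + 12 + 16 + 8 = 64.
Systems + HCI + Vision + Networks + Databases: credit hours 6 + 14 + 8 + 13 + 6 = 47 ≤ 50, interest score 17 + 11 + 12 + 16 + 9 = 65.
Systems + Vision + Networks + Databases + Crypto: credit hours 6 + 8 + 13 + 6 + 6 = 39 ≤ 50, interest score 17 + 12 + 16 + 9 + 8 = 62.
Best is Systems, HCI, Vision, Networks, and Databases with total interest score 65.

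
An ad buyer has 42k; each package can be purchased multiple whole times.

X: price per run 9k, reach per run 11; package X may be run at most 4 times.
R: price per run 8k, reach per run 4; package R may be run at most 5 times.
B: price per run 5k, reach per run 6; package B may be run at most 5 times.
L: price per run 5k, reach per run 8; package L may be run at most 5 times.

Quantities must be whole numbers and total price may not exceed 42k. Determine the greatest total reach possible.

58

This is a bounded integer knapsack.
Take 3×B and 5×L: price 40 ≤ 42, reach 3·6 + 5·8 = 58.
L has the best ratio (8/5) and is taken to its limit of 5; remaining capacity is filled optimally with the others.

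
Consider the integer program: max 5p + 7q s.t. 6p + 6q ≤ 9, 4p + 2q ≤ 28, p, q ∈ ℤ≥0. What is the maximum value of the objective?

7

(p,q)=(0,1) is feasible, giving 7.
(p,q)=(1,0) is feasible, giving 5.
(p,q)=(0,0) is feasible, giving 0.
Maximum is 7 at (p,q)=(0,1).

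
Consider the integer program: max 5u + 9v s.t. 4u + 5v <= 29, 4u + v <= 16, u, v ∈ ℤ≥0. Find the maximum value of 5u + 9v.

50

(u,v)=(1,5) is feasible, giving 50.
(u,v)=(2,4) is feasible, giving 46.
(u,v)=(0,5) is feasible, giving 45.
(u,v)=(1,4) is feasible, giving 41.
No feasible integer point exceeds 50.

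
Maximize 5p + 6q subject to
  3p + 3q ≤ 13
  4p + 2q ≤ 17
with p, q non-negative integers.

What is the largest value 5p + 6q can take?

The continuous relaxation peaks at (0, 4.33) with value 26.00; rounding to a feasible lattice point costs some objective.
(p,q)=(0,4): 3·0+3·4=12≤13, 4·0+2·4=8≤17, objective 24.
(p,q)=(1,3): 3·1+3·3=12≤13, 4·1+2·3=10≤17, objective 23.
The best lattice point is (0,4), giving 24.

24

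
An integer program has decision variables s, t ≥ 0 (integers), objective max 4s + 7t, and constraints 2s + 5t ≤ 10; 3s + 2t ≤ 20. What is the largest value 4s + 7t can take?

20

(s,t)=(5,0): 2·5+5·0=10≤10, 3·5+2·0=15≤20, objective 20.
(s,t)=(4,0): 2·4+5·0=8≤10, 3·4+2·0=12≤20, objective 16.
Maximum is 20 at (s,t)=(5,0).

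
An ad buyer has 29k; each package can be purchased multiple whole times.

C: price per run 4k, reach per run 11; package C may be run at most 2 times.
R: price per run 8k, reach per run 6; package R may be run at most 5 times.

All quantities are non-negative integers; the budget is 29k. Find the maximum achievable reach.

This is a bounded integer knapsack.
1×C and 3×R: price 28 ≤ 29, reach 1·11 + 3·6 = 29.
2×C and 2×R: price 24 ≤ 29, reach 2·11 + 2·6 = 34.
Best is 34.

34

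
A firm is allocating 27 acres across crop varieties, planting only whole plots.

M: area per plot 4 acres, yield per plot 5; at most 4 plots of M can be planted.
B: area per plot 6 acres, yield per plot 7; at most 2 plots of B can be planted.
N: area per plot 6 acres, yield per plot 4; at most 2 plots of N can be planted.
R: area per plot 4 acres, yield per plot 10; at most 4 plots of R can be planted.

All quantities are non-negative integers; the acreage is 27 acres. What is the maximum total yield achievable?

52

This is a bounded integer knapsack.
R has the best ratio (10/4); taking only R gives at most 4×10 = 40 (stopped by the supply cap of 4).
Mixing does better — 1×M, 1×B, and 4×R: area 26 ≤ 27, yield 1·5 + 1·7 + 4·10 = 52.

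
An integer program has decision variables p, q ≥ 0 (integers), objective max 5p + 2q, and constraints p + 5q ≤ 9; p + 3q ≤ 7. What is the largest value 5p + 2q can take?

(p,q)=(7,0): 1·7+5·0=7≤9, 1·7+3·0=7≤7, objective 35.
(p,q)=(6,0): 1·6+5·0=6≤9, 1·6+3·0=6≤7, objective 30.
No feasible integer point exceeds 35.

35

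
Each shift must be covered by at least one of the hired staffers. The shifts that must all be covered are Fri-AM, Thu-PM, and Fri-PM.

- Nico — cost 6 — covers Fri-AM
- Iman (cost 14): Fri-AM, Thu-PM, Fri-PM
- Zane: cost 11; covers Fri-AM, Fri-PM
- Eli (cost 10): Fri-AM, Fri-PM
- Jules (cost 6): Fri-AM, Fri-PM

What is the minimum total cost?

14

Iman alone covers Fri-AM, Thu-PM, Fri-PM — every shift.
Total cost: 14.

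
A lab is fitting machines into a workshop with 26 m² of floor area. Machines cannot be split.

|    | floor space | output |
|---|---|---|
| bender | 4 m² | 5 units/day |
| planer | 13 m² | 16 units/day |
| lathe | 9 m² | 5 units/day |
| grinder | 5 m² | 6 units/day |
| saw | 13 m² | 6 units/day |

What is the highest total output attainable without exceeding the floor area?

27

Take bender, planer, and grinder: floor space 4 + 13 + 5 = 22 ≤ 26, output 5 + 16 + 6 = 27.
No other feasible combination does better.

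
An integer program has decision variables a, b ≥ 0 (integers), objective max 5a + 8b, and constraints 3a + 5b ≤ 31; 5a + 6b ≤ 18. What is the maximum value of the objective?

24

(a,b)=(0,3): 3·0+5·3=15≤31, 5·0+6·3=18≤18, objective 24.
(a,b)=(1,2): 3·1+5·2=13≤31, 5·1+6·2=17≤18, objective 21.
The best lattice point is (0,3), giving 24.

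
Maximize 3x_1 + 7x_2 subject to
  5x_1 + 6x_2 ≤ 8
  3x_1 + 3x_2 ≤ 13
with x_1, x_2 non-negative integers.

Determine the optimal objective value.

Relaxing integrality, the LP optimum is 9.33 at (x_1,x_2) = (0, 1.33), which is not an integer point.
(x_1,x_2)=(0,1): 5·0+6·1=6≤8, 3·0+3·1=3≤13, objective 7.
(x_1,x_2)=(1,0): 5·1+6·0=5≤8, 3·1+3·0=3≤13, objective 3.
(x_1,x_2)=(0,0): 5·0+6·0=0≤8, 3·0+3·0=0≤13, objective 0.
The best lattice point is (0,1), giving 7.

7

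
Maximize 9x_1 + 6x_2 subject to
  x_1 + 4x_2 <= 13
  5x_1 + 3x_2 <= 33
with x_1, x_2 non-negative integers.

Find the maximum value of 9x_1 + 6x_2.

(x_1,x_2)=(6,1) is feasible, giving 60.
(x_1,x_2)=(5,2) is feasible, giving 57.
(x_1,x_2)=(6,0) is feasible, giving 54.
(x_1,x_2)=(5,1) is feasible, giving 51.
No feasible integer point exceeds 60.

60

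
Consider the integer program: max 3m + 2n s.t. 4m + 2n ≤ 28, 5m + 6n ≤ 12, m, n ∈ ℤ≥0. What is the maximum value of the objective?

(m,n)=(2,0) is feasible, giving 6.
(m,n)=(1,1) is feasible, giving 5.
(m,n)=(1,0) is feasible, giving 3.
The best lattice point is (2,0), giving 6.

6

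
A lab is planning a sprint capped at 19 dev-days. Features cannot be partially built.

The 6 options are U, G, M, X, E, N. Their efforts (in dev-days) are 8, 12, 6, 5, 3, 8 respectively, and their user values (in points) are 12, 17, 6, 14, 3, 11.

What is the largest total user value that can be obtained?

Allowing fractional choices, the relaxed optimum would be about 34.5, but features are indivisible.
M + X + N: effort 6 + 5 + 8 = 19 ≤ 19, user value 6 + 14 + 11 = 31.
G + X: effort 12 + 5 = 17 ≤ 19, user value 17 + 14 = 31.
U + M + X: effort 8 + 6 + 5 = 19 ≤ 19, user value 12 + 6 + 14 = 32.
Best is U, M, and X with total user value 32.

32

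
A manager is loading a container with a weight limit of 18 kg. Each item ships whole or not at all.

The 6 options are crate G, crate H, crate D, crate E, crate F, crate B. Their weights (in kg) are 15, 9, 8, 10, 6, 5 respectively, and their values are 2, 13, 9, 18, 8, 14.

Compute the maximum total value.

32

This is a 0-1 knapsack instance.
crate H + crate B: weight 9 + 5 = 14 ≤ 18, value 13 + 14 = 27.
crate E + crate B: weight 10 + 5 = 15 ≤ 18, value 18 + 14 = 32.
Best is crate E and crate B with total value 32.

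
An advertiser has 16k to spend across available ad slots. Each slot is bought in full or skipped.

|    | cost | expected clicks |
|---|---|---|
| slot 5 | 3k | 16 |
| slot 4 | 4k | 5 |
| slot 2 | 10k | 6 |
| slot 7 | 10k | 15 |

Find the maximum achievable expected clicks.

Allowing fractional choices, the relaxed optimum would be about 34.8, but ad slots are indivisible.
slot 5 + slot 7: cost 3 + 10 = 13 ≤ 16, expected clicks 16 + 15 = 31.
slot 5 + slot 2: cost 3 + 10 = 13 ≤ 16, expected clicks 16 + 6 = 22.
Best is slot 5 and slot 7 with total expected clicks 31.

31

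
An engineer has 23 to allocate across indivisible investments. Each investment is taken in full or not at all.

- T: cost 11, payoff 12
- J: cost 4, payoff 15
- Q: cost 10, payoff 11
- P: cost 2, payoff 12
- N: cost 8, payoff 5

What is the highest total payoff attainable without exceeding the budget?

39

J + Q + P: cost 4 + 10 + 2 = 16 ≤ 23, payoff 15 + 11 + 12 = 38.
T + J + P: cost 11 + 4 + 2 = 17 ≤ 23, payoff 12 + 15 + 12 = 39.
T + Q + P: cost 11 + 10 + 2 = 23 ≤ 23, payoff 12 + 11 + 12 = 35.
Best is T, J, and P with total payoff 39.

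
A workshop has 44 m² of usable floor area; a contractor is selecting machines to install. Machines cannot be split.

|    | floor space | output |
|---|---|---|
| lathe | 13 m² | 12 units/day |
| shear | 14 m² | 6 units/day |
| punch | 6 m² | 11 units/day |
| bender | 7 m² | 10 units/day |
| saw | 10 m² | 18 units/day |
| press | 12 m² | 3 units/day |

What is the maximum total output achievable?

lathe + shear + punch + saw: floor space 13 + 14 + 6 + 10 = 43 ≤ 44, output 12 + 6 + 11 + 18 = 47.
lathe + punch + bender + saw: floor space 13 + 6 + 7 + 10 = 36 ≤ 44, output 12 + 11 + 10 + 18 = 51.
Best is lathe, punch, bender, and saw with total output 51.

51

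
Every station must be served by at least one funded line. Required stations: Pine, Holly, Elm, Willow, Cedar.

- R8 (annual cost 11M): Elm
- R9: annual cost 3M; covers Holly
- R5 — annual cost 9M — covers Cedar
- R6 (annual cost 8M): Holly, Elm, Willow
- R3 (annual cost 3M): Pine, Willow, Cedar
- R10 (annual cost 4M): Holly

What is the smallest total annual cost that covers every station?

11

Choose R6 and R3: together they cover Pine, Holly, Elm, Willow, Cedar — every station.
Total annual cost: 8 + 3 = 11.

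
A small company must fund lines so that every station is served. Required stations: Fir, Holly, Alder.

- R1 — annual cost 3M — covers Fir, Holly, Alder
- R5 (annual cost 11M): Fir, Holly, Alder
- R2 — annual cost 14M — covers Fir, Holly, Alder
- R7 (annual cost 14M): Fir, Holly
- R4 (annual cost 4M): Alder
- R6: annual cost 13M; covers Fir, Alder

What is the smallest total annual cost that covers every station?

3

R1 alone covers Fir, Holly, Alder — every station.
Total annual cost: 3.
No cover costs less than 3.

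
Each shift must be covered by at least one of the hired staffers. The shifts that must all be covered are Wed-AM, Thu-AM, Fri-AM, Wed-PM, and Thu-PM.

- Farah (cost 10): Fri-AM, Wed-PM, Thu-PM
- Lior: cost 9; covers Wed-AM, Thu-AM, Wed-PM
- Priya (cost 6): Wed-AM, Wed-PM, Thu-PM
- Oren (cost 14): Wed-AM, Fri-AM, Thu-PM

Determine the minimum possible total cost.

19

Choose Farah and Lior: together they cover Wed-AM, Thu-AM, Fri-AM, Wed-PM, Thu-PM — every shift.
Total cost: 10 + 9 = 19.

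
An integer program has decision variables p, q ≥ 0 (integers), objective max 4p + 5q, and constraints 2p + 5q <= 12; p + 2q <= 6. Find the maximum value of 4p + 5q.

(p,q)=(6,0): 2·6+5·0=12≤12, 1·6+2·0=6≤6, objective 24.
(p,q)=(5,0): 2·5+5·0=10≤12, 1·5+2·0=5≤6, objective 20.
Maximum is 24 at (p,q)=(6,0).

24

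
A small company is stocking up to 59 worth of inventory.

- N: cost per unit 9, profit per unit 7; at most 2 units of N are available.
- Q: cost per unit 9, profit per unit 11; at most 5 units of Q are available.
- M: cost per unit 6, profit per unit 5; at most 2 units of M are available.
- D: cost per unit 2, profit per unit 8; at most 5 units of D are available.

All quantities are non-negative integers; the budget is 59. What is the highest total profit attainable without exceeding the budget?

95

Take 5×Q and 5×D: cost 55 ≤ 59, profit 5·11 + 5·8 = 95.
D has the best ratio (8/2) and is taken to its limit of 5; remaining capacity is filled optimally with the others.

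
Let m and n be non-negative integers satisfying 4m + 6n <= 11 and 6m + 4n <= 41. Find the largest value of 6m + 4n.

12

Relaxing integrality, the LP optimum is 16.50 at (m,n) = (2.75, 0), which is not an integer point.
(m,n)=(2,0): 4·2+6·0=8≤11, 6·2+4·0=12≤41, objective 12.
(m,n)=(1,1): 4·1+6·1=10≤11, 6·1+4·1=10≤41, objective 10.
(m,n)=(1,0): 4·1+6·0=4≤11, 6·1+4·0=6≤41, objective 6.
No feasible integer point exceeds 12.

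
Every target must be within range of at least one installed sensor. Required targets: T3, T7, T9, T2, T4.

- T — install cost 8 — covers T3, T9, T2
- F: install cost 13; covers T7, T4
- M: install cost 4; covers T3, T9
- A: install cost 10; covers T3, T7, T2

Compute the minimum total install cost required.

Choose T and F: together they cover T3, T7, T9, T2, T4 — every target.
Total install cost: 8 + 13 = 21.

21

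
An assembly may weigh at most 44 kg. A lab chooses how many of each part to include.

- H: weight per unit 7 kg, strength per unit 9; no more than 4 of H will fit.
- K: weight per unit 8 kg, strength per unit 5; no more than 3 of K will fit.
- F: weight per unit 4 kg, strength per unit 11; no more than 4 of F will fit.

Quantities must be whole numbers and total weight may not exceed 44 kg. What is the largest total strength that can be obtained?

80

Take 4×H and 4×F: weight 44 ≤ 44, strength 4·9 + 4·11 = 80.
F has the best ratio (11/4) and is taken to its limit of 4; remaining capacity is filled optimally with the others.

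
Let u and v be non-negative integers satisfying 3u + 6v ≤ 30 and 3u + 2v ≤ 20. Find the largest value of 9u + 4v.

Relaxing integrality, the LP optimum is 60.00 at (u,v) = (6.67, 0), which is not an integer point.
(u,v)=(6,1): 3·6+6·1=24≤30, 3·6+2·1=20≤20, objective 58.
(u,v)=(6,0): 3·6+6·0=18≤30, 3·6+2·0=18≤20, objective 54.
The best lattice point is (6,1), giving 58.

58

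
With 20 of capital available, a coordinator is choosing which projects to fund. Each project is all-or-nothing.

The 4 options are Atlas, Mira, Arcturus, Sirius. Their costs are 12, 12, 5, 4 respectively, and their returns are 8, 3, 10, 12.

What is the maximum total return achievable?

22

Atlas + Arcturus: cost 12 + 5 = 17 ≤ 20, return 8 + 10 = 18.
Arcturus + Sirius: cost 5 + 4 = 9 ≤ 20, return 10 + 12 = 22.
Atlas + Sirius: cost 12 + 4 = 16 ≤ 20, return 8 + 12 = 20.
Best is Arcturus and Sirius with total return 22.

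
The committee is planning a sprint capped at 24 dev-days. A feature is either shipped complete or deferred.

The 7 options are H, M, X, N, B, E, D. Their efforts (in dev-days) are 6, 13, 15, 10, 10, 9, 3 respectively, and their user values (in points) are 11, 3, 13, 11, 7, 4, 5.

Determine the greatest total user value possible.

29

H + N + D: effort 6 + 10 + 3 = 19 ≤ 24, user value 11 + 11 + 5 = 27.
H + X + D: effort 6 + 15 + 3 = 24 ≤ 24, user value 11 + 13 + 5 = 29.
H + X: effort 6 + 15 = 21 ≤ 24, user value 11 + 13 = 24.
Best is H, X, and D with total user value 29.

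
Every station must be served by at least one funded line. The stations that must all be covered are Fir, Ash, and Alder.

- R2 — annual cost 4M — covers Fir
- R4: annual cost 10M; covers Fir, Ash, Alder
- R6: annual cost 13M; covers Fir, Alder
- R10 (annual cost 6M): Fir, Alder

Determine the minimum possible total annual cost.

This is an integer covering problem.
The greedy cost-per-new-station heuristic would pick R10 and R4 for 16, but a cheaper cover exists.
R4 alone covers Fir, Ash, Alder — every station.
Total annual cost: 10.
No cover costs less than 10.

10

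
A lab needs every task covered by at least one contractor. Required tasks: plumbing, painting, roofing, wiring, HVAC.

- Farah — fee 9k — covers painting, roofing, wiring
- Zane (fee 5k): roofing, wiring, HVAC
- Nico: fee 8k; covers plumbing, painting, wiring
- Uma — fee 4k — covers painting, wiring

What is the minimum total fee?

13

Choose Zane and Nico: together they cover plumbing, painting, roofing, wiring, HVAC — every task.
Total fee: 5 + 8 = 13.
No cover costs less than 13.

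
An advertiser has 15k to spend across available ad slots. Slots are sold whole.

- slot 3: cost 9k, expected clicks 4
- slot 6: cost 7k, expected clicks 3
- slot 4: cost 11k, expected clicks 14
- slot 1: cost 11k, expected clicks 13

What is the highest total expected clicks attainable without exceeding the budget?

14

This is a 0-1 knapsack instance.
slot 1: cost 11 ≤ 15, expected clicks 13.
slot 3: cost 9 ≤ 15, expected clicks 4.
slot 4: cost 11 ≤ 15, expected clicks 14.
Best is slot 4 with total expected clicks 14.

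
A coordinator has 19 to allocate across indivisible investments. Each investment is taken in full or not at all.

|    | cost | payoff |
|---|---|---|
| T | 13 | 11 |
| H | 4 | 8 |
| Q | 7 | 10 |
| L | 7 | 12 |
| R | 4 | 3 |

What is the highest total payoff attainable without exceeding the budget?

Take H, Q, and L: cost 4 + 7 + 7 = 18 ≤ 19, payoff 8 + 10 + 12 = 30.
No other feasible combination does better.

30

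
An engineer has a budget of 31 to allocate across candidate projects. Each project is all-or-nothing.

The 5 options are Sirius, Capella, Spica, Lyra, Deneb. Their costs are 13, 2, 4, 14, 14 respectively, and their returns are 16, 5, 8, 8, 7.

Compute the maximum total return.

32

Sirius + Capella + Spica: cost 13 + 2 + 4 = 19 ≤ 31, return 16 + 5 + 8 = 29.
Sirius + Spica + Lyra: cost 13 + 4 + 14 = 31 ≤ 31, return 16 + 8 + 8 = 32.
Sirius + Spica + Deneb: cost 13 + 4 + 14 = 31 ≤ 31, return 16 + 8 + 7 = 31.
Best is Sirius, Spica, and Lyra with total return 32.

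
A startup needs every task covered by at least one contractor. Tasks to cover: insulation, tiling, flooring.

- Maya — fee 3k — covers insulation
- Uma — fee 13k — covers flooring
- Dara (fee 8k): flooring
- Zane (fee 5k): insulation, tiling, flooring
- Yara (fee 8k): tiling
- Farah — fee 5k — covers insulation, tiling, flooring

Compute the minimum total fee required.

5

Zane alone covers insulation, tiling, flooring — every task.
Total fee: 5.
No cover costs less than 5.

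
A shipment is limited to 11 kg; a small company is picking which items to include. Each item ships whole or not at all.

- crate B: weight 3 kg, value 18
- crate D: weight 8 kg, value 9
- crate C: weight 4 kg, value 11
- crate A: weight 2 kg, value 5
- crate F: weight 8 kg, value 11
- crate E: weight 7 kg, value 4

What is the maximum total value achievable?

This is a 0-1 knapsack instance.
Take crate B, crate C, and crate A: weight 3 + 4 + 2 = 9 ≤ 11, value 18 + 11 + 5 = 34.
No other feasible combination does better.

34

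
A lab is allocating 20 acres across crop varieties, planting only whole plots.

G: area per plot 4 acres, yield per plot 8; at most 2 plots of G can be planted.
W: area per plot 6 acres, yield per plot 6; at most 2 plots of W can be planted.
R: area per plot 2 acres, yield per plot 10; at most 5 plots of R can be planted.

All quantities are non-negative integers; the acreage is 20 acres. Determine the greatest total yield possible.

R has the best ratio (10/2); taking only R gives at most 5×10 = 50 (stopped by the supply cap of 5).
Mixing does better — 2×G and 5×R: area 18 ≤ 20, yield 2·8 + 5·10 = 66.

66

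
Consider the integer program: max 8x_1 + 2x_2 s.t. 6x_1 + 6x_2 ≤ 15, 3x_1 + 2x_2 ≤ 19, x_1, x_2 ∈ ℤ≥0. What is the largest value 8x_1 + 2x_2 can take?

16

The continuous relaxation peaks at (2.5, 0) with value 20.00; rounding to a feasible lattice point costs some objective.
(x_1,x_2)=(2,0): 6·2+6·0=12≤15, 3·2+2·0=6≤19, objective 16.
(x_1,x_2)=(1,1): 6·1+6·1=12≤15, 3·1+2·1=5≤19, objective 10.
(x_1,x_2)=(1,0): 6·1+6·0=6≤15, 3·1+2·0=3≤19, objective 8.
No feasible integer point exceeds 16.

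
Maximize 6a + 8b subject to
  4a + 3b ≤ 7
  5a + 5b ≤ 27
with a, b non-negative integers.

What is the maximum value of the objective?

16

Relaxing integrality, the LP optimum is 18.67 at (a,b) = (0, 2.33), which is not an integer point.
(a,b)=(0,2) is feasible, giving 16.
(a,b)=(1,1) is feasible, giving 14.
(a,b)=(0,1) is feasible, giving 8.
No feasible integer point exceeds 16.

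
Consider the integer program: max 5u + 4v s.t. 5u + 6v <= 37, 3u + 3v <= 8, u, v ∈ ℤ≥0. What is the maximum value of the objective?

10

Relaxing integrality, the LP optimum is 13.33 at (u,v) = (2.67, 0), which is not an integer point.
(u,v)=(2,0): 5·2+6·0=10≤37, 3·2+3·0=6≤8, objective 10.
(u,v)=(1,1): 5·1+6·1=11≤37, 3·1+3·1=6≤8, objective 9.
(u,v)=(1,0): 5·1+6·0=5≤37, 3·1+3·0=3≤8, objective 5.
No feasible integer point exceeds 10.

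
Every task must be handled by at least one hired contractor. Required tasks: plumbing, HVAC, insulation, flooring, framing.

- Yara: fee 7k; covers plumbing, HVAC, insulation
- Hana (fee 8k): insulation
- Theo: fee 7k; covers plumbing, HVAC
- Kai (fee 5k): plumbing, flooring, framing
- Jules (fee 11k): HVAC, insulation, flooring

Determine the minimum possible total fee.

12

Choose Yara and Kai: together they cover plumbing, HVAC, insulation, flooring, framing — every task.
Total fee: 7 + 5 = 12.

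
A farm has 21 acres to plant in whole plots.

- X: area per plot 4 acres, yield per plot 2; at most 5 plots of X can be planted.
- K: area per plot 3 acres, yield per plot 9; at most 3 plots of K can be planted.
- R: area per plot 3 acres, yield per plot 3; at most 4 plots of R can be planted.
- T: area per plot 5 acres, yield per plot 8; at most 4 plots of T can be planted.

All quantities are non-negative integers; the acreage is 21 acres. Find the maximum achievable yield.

43

3×K and 2×T: area 19 ≤ 21, yield 3·9 + 2·8 = 43.
2×K and 3×T: area 21 ≤ 21, yield 2·9 + 3·8 = 42.
Best is 43.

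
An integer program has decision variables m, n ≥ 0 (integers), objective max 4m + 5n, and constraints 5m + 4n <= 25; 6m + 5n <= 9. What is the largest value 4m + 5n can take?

(m,n)=(0,1) is feasible, giving 5.
(m,n)=(1,0) is feasible, giving 4.
(m,n)=(0,0) is feasible, giving 0.
No feasible integer point exceeds 5.

5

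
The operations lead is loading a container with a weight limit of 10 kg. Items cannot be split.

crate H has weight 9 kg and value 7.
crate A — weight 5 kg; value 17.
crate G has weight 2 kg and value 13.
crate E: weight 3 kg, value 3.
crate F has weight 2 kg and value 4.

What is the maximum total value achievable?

Treat it as a binary knapsack problem.
Allowing fractional choices, the relaxed optimum would be about 35.0, but items are indivisible.
crate A + crate G + crate F: weight 5 + 2 + 2 = 9 ≤ 10, value 17 + 13 + 4 = 34.
crate A + crate G + crate E: weight 5 + 2 + 3 = 10 ≤ 10, value 17 + 13 + 3 = 33.
crate A + crate G: weight 5 + 2 = 7 ≤ 10, value 17 + 13 = 30.
Best is crate A, crate G, and crate F with total value 34.

34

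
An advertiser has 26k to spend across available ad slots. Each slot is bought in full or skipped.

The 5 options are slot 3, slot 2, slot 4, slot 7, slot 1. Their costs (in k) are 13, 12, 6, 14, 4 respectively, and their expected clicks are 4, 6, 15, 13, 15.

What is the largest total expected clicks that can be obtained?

Allowing fractional choices, the relaxed optimum would be about 44.0, but ad slots are indivisible.
slot 2 + slot 4 + slot 1: cost 12 + 6 + 4 = 22 ≤ 26, expected clicks 6 + 15 + 15 = 36.
slot 4 + slot 7 + slot 1: cost 6 + 14 + 4 = 24 ≤ 26, expected clicks 15 + 13 + 15 = 43.
Best is slot 4, slot 7, and slot 1 with total expected clicks 43.

43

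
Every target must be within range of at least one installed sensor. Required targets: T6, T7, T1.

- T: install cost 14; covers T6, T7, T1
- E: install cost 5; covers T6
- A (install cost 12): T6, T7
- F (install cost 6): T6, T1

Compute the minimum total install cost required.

14

The greedy cost-per-new-target heuristic would pick F and A for 18, but a cheaper cover exists.
T alone covers T6, T7, T1 — every target.
Total install cost: 14.
No cover costs less than 14.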